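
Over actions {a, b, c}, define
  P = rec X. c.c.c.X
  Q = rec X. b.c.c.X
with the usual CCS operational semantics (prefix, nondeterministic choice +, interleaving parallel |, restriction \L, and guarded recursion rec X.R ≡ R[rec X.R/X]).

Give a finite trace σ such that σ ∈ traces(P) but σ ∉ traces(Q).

c

LTS(P): 3 reachable states
  m0 = rec X. c.c.c.X :: --c--▸ m1
  m1 = c.c.(rec X. c.c.c.X) :: --c--▸ m2
  m2 = c.(rec X. c.c.c.X) :: --c--▸ m0
LTS(Q): 3 reachable states
  n0 = rec X. b.c.c.X :: --b--▸ n1
  n1 = c.c.(rec X. b.c.c.X) :: --c--▸ n2
  n2 = c.(rec X. b.c.c.X) :: --c--▸ n0
Run σ = ⟨c⟩ on P: start {m0}
  step 1 (c): {m1}
  P completes σ.
Run σ = ⟨c⟩ on Q: start {n0}
  step 1 (c): ∅  — Q cannot continue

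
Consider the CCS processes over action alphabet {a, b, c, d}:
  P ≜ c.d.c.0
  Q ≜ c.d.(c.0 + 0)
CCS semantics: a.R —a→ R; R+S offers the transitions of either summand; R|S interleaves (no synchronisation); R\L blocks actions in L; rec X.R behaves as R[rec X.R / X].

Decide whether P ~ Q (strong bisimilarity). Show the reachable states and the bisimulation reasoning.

P ~ Q

P's transition system — 4 states:
  m0 = c.d.c.0 :: —c→ m1
  m1 = d.c.0 :: —d→ m2
  m2 = c.0 :: —c→ m3
  m3 = 0 :: ·
Q's transition system — 4 states:
  n0 = c.d.(c.0 + 0) :: —c→ n1
  n1 = d.(c.0 + 0) :: —d→ n2
  n2 = c.0 + 0 :: —c→ n3
  n3 = 0 :: ·
Partition-refinement fixed point:
  B0 = {m0, n0}
  B1 = {m1, n1}
  B2 = {m2, n2}
  B3 = {m3, n3}
m0 ∈ B0, n0 ∈ B0 → same block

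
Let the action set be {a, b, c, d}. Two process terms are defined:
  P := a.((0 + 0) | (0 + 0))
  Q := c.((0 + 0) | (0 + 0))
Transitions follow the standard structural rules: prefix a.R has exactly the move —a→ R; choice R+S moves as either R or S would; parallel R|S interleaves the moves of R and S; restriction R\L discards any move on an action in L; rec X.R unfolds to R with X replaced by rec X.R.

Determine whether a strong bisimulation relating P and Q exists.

P's transition system — 2 states:
  p0 = a.((0 + 0) | (0 + 0)) has moves =a=> p1
  p1 = (0 + 0) | (0 + 0) has moves (no moves)
Q's transition system — 2 states:
  q0 = c.((0 + 0) | (0 + 0)) has moves =c=> q1
  q1 = (0 + 0) | (0 + 0) has moves (no moves)
Coarsest stable partition (strong bisimilarity classes):
  B0 = {p0}
  B1 = {p1, q1}
  B2 = {q0}
p0 ∈ B0, q0 ∈ B2 → different blocks

not bisimilar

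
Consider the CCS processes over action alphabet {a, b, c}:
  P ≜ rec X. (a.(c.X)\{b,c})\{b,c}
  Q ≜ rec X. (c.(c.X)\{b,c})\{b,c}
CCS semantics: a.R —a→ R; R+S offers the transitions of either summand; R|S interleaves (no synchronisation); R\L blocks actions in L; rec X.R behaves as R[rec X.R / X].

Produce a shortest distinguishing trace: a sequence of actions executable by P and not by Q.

a

P's transition system — 2 states:
  m0 = rec X. (a.(c.X)\{b,c})\{b,c} has moves ··a··> m1
  m1 = (c.(rec X. (a.(c.X)\{b,c})\{b,c}))\{b,c}\{b,c} has moves (no moves)
Q's transition system — 1 states:
  n0 = rec X. (c.(c.X)\{b,c})\{b,c} has moves (no moves)
Run σ = ⟨a⟩ on P: start {m0}
  step 1 (a): {m1}
  — P admits the full trace.
Run σ = ⟨a⟩ on Q: start {n0}
  step 1 (a): no successor for Q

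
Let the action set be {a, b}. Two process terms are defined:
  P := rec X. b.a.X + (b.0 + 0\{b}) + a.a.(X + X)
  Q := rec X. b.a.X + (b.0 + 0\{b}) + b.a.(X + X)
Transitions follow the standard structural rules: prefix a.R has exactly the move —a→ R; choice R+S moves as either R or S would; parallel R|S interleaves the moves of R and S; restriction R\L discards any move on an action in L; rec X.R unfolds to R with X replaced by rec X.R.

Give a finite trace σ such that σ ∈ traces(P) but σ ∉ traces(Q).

Reachable graph of P (5 states):
  u0 = rec X. b.a.X + (b.0 + 0\{b}) + a.a.(X + X) :: ··a··> u1, ··b··> u2, ··b··> u3
  u1 = a.((rec X. b.a.X + (b.0 + 0\{b}) + a.a.(X + X)) + (rec X. b.a.X + (b.0 + 0\{b}) + a.a.(X + X))) :: ··a··> u4
  u2 = 0 :: stopped
  u3 = a.(rec X. b.a.X + (b.0 + 0\{b}) + a.a.(X + X)) :: ··a··> u0
  u4 = (rec X. b.a.X + (b.0 + 0\{b}) + a.a.(X + X)) + (rec X. b.a.X + (b.0 + 0\{b}) + a.a.(X + X)) :: ··a··> u1, ··b··> u2, ··b··> u3
Reachable graph of Q (5 states):
  v0 = rec X. b.a.X + (b.0 + 0\{b}) + b.a.(X + X) :: ··b··> v1, ··b··> v2, ··b··> v3
  v1 = 0 :: stopped
  v2 = a.((rec X. b.a.X + (b.0 + 0\{b}) + b.a.(X + X)) + (rec X. b.a.X + (b.0 + 0\{b}) + b.a.(X + X))) :: ··a··> v4
  v3 = a.(rec X. b.a.X + (b.0 + 0\{b}) + b.a.(X + X)) :: ··a··> v0
  v4 = (rec X. b.a.X + (b.0 + 0\{b}) + b.a.(X + X)) + (rec X. b.a.X + (b.0 + 0\{b}) + b.a.(X + X)) :: ··b··> v1, ··b··> v2, ··b··> v3
Trace ⟨a⟩ through P, begin at {u0}:
  [1] a ⇒ {u1}
  ✓ P
Trace ⟨a⟩ through Q, begin at {v0}:
  [1] a ⇒ ∅  — Q cannot continue

a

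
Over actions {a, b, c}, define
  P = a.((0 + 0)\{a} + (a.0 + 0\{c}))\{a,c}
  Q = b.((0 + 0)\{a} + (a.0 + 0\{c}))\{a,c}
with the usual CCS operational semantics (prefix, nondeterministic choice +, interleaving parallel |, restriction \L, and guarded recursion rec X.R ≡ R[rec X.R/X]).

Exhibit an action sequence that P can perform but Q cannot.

a

LTS(P): 2 reachable states
  p0 = a.((0 + 0)\{a} + (a.0 + 0\{c}))\{a,c} → —a→ p1
  p1 = ((0 + 0)\{a} + (a.0 + 0\{c}))\{a,c} → ·
LTS(Q): 2 reachable states
  q0 = b.((0 + 0)\{a} + (a.0 + 0\{c}))\{a,c} → —b→ q1
  q1 = ((0 + 0)\{a} + (a.0 + 0\{c}))\{a,c} → ·
Trace ⟨a⟩ through P, begin at {p0}:
  step 1 (a): {p1}
  — P admits the full trace.
Trace ⟨a⟩ through Q, begin at {q0}:
  step 1 (a): no successor for Q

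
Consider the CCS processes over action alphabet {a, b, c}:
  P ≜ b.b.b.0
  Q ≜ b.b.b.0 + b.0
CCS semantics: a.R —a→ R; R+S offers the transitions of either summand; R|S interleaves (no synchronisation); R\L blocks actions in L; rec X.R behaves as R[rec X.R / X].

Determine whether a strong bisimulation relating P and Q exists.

not bisimilar

LTS(P): 4 reachable states
  s0 = b.b.b.0 has moves --b--▸ s1
  s1 = b.b.0 has moves --b--▸ s2
  s2 = b.0 has moves --b--▸ s3
  s3 = 0 has moves ·
LTS(Q): 4 reachable states
  t0 = b.b.b.0 + b.0 has moves --b--▸ t1, --b--▸ t2
  t1 = 0 has moves ·
  t2 = b.b.0 has moves --b--▸ t3
  t3 = b.0 has moves --b--▸ t1
Bisimilarity quotient blocks:
  B0 = {s0}
  B1 = {s1, t2}
  B2 = {s2, t3}
  B3 = {s3, t1}
  B4 = {t0}
s0 ∈ B0, t0 ∈ B4 → different blocks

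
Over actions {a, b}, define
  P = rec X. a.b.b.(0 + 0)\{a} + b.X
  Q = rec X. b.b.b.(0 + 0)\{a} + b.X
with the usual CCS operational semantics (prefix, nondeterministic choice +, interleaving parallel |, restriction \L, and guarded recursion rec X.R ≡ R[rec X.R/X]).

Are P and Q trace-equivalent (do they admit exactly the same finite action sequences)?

Reachable graph of P (4 states):
  p0 = rec X. a.b.b.(0 + 0)\{a} + b.X ⊢ -a-> p1, -b-> p0
  p1 = b.b.(0 + 0)\{a} ⊢ -b-> p2
  p2 = b.(0 + 0)\{a} ⊢ -b-> p3
  p3 = (0 + 0)\{a} ⊢ ·
Reachable graph of Q (4 states):
  q0 = rec X. b.b.b.(0 + 0)\{a} + b.X ⊢ -b-> q0, -b-> q1
  q1 = b.b.(0 + 0)\{a} ⊢ -b-> q2
  q2 = b.(0 + 0)\{a} ⊢ -b-> q3
  q3 = (0 + 0)\{a} ⊢ ·
Executing a from P (initial set {p0}):
  step 1 (a): {p1}
  ✓ P
Executing a from Q (initial set {q0}):
  step 1 (a): no successor for Q

NO — witness ⟨a⟩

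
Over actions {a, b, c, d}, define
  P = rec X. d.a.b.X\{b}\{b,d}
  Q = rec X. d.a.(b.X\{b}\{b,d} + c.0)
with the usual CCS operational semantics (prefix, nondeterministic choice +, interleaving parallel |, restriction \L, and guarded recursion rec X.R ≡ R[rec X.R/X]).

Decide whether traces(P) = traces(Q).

trace-distinct — witness ⟨dac⟩

Reachable graph of P (4 states):
  s0 = rec X. d.a.b.X\{b}\{b,d} → —d→ s1
  s1 = a.b.(rec X. d.a.b.X\{b}\{b,d})\{b}\{b,d} → —a→ s2
  s2 = b.(rec X. d.a.b.X\{b}\{b,d})\{b}\{b,d} → —b→ s3
  s3 = (rec X. d.a.b.X\{b}\{b,d})\{b}\{b,d} → ∅
Reachable graph of Q (5 states):
  t0 = rec X. d.a.(b.X\{b}\{b,d} + c.0) → —d→ t1
  t1 = a.(b.(rec X. d.a.(b.X\{b}\{b,d} + c.0))\{b}\{b,d} + c.0) → —a→ t2
  t2 = b.(rec X. d.a.(b.X\{b}\{b,d} + c.0))\{b}\{b,d} + c.0 → —b→ t3, —c→ t4
  t3 = (rec X. d.a.(b.X\{b}\{b,d} + c.0))\{b}\{b,d} → ∅
  t4 = 0 → ∅
Trace ⟨dac⟩ through Q, begin at {t0}:
  [1] d ⇒ {t1}
  [2] a ⇒ {t2}
  [3] c ⇒ {t4}
  Q completes σ.
Trace ⟨dac⟩ through P, begin at {s0}:
  [1] d ⇒ {s1}
  [2] a ⇒ {s2}
  [3] c ⇒ ∅  — P cannot continue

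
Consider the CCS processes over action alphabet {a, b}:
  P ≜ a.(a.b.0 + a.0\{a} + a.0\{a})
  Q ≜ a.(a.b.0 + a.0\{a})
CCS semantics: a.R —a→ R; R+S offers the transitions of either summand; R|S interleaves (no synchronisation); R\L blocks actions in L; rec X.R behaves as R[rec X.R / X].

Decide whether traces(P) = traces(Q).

P's transition system — 5 states:
  u0 = a.(a.b.0 + a.0\{a} + a.0\{a}) | =a=> u1
  u1 = a.b.0 + a.0\{a} + a.0\{a} | =a=> u2, =a=> u3
  u2 = 0\{a} | ∅
  u3 = b.0 | =b=> u4
  u4 = 0 | ∅
Q's transition system — 5 states:
  v0 = a.(a.b.0 + a.0\{a}) | =a=> v1
  v1 = a.b.0 + a.0\{a} | =a=> v2, =a=> v3
  v2 = 0\{a} | ∅
  v3 = b.0 | =b=> v4
  v4 = 0 | ∅
Partition-refinement fixed point:
  B0 = {u0, v0}
  B1 = {u1, v1}
  B2 = {u3, v3}
  B3 = {u2, u4, v2, v4}
u0 ∈ B0, v0 ∈ B0 → same block
Bisimilar ⇒ trace-equivalent.

trace-equivalent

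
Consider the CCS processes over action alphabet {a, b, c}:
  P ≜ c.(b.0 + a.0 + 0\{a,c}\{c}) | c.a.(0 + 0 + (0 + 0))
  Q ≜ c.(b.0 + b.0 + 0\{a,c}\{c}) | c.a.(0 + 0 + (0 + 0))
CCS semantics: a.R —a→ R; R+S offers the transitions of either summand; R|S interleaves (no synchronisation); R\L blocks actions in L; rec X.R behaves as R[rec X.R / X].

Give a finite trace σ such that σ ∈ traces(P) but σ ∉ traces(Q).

LTS(P): 9 reachable states
  u0 = c.(b.0 + a.0 + 0\{a,c}\{c}) | c.a.(0 + 0 + (0 + 0)) :: -c-> u1, -c-> u2
  u1 = (b.0 + a.0 + 0\{a,c}\{c}) | c.a.(0 + 0 + (0 + 0)) :: -a-> u3, -b-> u3, -c-> u4
  u2 = c.(b.0 + a.0 + 0\{a,c}\{c}) | a.(0 + 0 + (0 + 0)) :: -a-> u5, -c-> u4
  u3 = 0 | c.a.(0 + 0 + (0 + 0)) :: -c-> u6
  u4 = (b.0 + a.0 + 0\{a,c}\{c}) | a.(0 + 0 + (0 + 0)) :: -a-> u6, -a-> u7, -b-> u6
  u5 = c.(b.0 + a.0 + 0\{a,c}\{c}) | (0 + 0 + (0 + 0)) :: -c-> u7
  u6 = 0 | a.(0 + 0 + (0 + 0)) :: -a-> u8
  u7 = (b.0 + a.0 + 0\{a,c}\{c}) | (0 + 0 + (0 + 0)) :: -a-> u8, -b-> u8
  u8 = 0 | (0 + 0 + (0 + 0)) :: ·
LTS(Q): 9 reachable states
  v0 = c.(b.0 + b.0 + 0\{a,c}\{c}) | c.a.(0 + 0 + (0 + 0)) :: -c-> v1, -c-> v2
  v1 = (b.0 + b.0 + 0\{a,c}\{c}) | c.a.(0 + 0 + (0 + 0)) :: -b-> v3, -c-> v4
  v2 = c.(b.0 + b.0 + 0\{a,c}\{c}) | a.(0 + 0 + (0 + 0)) :: -a-> v5, -c-> v4
  v3 = 0 | c.a.(0 + 0 + (0 + 0)) :: -c-> v6
  v4 = (b.0 + b.0 + 0\{a,c}\{c}) | a.(0 + 0 + (0 + 0)) :: -a-> v7, -b-> v6
  v5 = c.(b.0 + b.0 + 0\{a,c}\{c}) | (0 + 0 + (0 + 0)) :: -c-> v7
  v6 = 0 | a.(0 + 0 + (0 + 0)) :: -a-> v8
  v7 = (b.0 + b.0 + 0\{a,c}\{c}) | (0 + 0 + (0 + 0)) :: -b-> v8
  v8 = 0 | (0 + 0 + (0 + 0)) :: ·
Run σ = ⟨caca⟩ on P: start {u0}
  [1] c ⇒ {u1, u2}
  [2] a ⇒ {u3, u5}
  [3] c ⇒ {u6, u7}
  [4] a ⇒ {u8}
  — P admits the full trace.
Run σ = ⟨caca⟩ on Q: start {v0}
  [1] c ⇒ {v1, v2}
  [2] a ⇒ {v5}
  [3] c ⇒ {v7}
  [4] a ⇒ ∅  — Q cannot continue

caca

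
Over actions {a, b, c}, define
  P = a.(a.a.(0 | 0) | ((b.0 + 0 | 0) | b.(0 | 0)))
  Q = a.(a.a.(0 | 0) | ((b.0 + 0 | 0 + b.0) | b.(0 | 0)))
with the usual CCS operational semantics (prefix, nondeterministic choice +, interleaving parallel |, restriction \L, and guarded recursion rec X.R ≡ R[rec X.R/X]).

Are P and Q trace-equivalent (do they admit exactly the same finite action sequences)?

traces(P) = traces(Q)

P's transition system — 13 states:
  u0 = a.(a.a.(0 | 0) | ((b.0 + 0 | 0) | b.(0 | 0))) → -a-> u1
  u1 = a.a.(0 | 0) | ((b.0 + 0 | 0) | b.(0 | 0)) → -a-> u2, -b-> u3, -b-> u4
  u2 = a.(0 | 0) | ((b.0 + 0 | 0) | b.(0 | 0)) → -a-> u5, -b-> u6, -b-> u7
  u3 = a.a.(0 | 0) | ((b.0 + 0 | 0) | (0 | 0)) → -a-> u6, -b-> u8
  u4 = a.a.(0 | 0) | (0 | b.(0 | 0)) → -a-> u7, -b-> u8
  u5 = 0 | 0 | ((b.0 + 0 | 0) | b.(0 | 0)) → -b-> u10, -b-> u9
  u6 = a.(0 | 0) | ((b.0 + 0 | 0) | (0 | 0)) → -a-> u9, -b-> u11
  u7 = a.(0 | 0) | (0 | b.(0 | 0)) → -a-> u10, -b-> u11
  u8 = a.a.(0 | 0) | (0 | (0 | 0)) → -a-> u11
  u9 = 0 | 0 | ((b.0 + 0 | 0) | (0 | 0)) → -b-> u12
  u10 = 0 | 0 | (0 | b.(0 | 0)) → -b-> u12
  u11 = a.(0 | 0) | (0 | (0 | 0)) → -a-> u12
  u12 = 0 | 0 | (0 | (0 | 0)) → deadlocked
Q's transition system — 13 states:
  v0 = a.(a.a.(0 | 0) | ((b.0 + 0 | 0 + b.0) | b.(0 | 0))) → -a-> v1
  v1 = a.a.(0 | 0) | ((b.0 + 0 | 0 + b.0) | b.(0 | 0)) → -a-> v2, -b-> v3, -b-> v4
  v2 = a.(0 | 0) | ((b.0 + 0 | 0 + b.0) | b.(0 | 0)) → -a-> v5, -b-> v6, -b-> v7
  v3 = a.a.(0 | 0) | ((b.0 + 0 | 0 + b.0) | (0 | 0)) → -a-> v6, -b-> v8
  v4 = a.a.(0 | 0) | (0 | b.(0 | 0)) → -a-> v7, -b-> v8
  v5 = 0 | 0 | ((b.0 + 0 | 0 + b.0) | b.(0 | 0)) → -b-> v10, -b-> v9
  v6 = a.(0 | 0) | ((b.0 + 0 | 0 + b.0) | (0 | 0)) → -a-> v9, -b-> v11
  v7 = a.(0 | 0) | (0 | b.(0 | 0)) → -a-> v10, -b-> v11
  v8 = a.a.(0 | 0) | (0 | (0 | 0)) → -a-> v11
  v9 = 0 | 0 | ((b.0 + 0 | 0 + b.0) | (0 | 0)) → -b-> v12
  v10 = 0 | 0 | (0 | b.(0 | 0)) → -b-> v12
  v11 = a.(0 | 0) | (0 | (0 | 0)) → -a-> v12
  v12 = 0 | 0 | (0 | (0 | 0)) → deadlocked
Bisimilarity quotient blocks:
  B0 = {u0, v0}
  B1 = {u1, v1}
  B2 = {u2, v2}
  B3 = {u6, u7, v6, v7}
  B4 = {u11, v11}
  B5 = {u12, v12}
  B6 = {u10, u9, v10, v9}
  B7 = {u5, v5}
  B8 = {u3, u4, v3, v4}
  B9 = {u8, v8}
u0 ∈ B0, v0 ∈ B0 → same block
Bisimilar ⇒ trace-equivalent.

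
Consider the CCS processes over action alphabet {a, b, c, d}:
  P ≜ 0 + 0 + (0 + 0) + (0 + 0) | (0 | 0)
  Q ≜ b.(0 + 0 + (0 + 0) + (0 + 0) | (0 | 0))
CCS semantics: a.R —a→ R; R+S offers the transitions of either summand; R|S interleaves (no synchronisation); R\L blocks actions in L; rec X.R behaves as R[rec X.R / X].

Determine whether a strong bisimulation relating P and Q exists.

Reachable graph of P (1 states):
  s0 = 0 + 0 + (0 + 0) + (0 + 0) | (0 | 0) → deadlocked
Reachable graph of Q (2 states):
  t0 = b.(0 + 0 + (0 + 0) + (0 + 0) | (0 | 0)) → --b--▸ t1
  t1 = 0 + 0 + (0 + 0) + (0 + 0) | (0 | 0) → deadlocked
Partition-refinement fixed point:
  B0 = {s0, t1}
  B1 = {t0}
s0 ∈ B0, t0 ∈ B1 → different blocks

NO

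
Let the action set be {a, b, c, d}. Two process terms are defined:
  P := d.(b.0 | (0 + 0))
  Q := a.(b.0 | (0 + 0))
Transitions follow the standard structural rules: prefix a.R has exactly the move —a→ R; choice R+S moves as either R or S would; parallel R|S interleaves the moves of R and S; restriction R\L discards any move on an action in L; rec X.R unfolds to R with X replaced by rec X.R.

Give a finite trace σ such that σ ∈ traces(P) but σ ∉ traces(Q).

d

P's transition system — 3 states:
  s0 = d.(b.0 | (0 + 0)) → —d→ s1
  s1 = b.0 | (0 + 0) → —b→ s2
  s2 = 0 | (0 + 0) → (no moves)
Q's transition system — 3 states:
  t0 = a.(b.0 | (0 + 0)) → —a→ t1
  t1 = b.0 | (0 + 0) → —b→ t2
  t2 = 0 | (0 + 0) → (no moves)
Run σ = ⟨d⟩ on P: start {s0}
  [1] d ⇒ {s1}
  — P admits the full trace.
Run σ = ⟨d⟩ on Q: start {t0}
  [1] d ⇒ ∅  — Q cannot continue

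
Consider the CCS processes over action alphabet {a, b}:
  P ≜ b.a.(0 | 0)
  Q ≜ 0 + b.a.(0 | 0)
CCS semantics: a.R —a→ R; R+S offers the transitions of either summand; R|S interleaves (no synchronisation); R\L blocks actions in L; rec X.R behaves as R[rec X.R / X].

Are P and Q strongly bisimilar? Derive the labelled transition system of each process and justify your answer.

P's transition system — 3 states:
  u0 = b.a.(0 | 0) | -b-> u1
  u1 = a.(0 | 0) | -a-> u2
  u2 = 0 | 0 | ·
Q's transition system — 3 states:
  v0 = 0 + b.a.(0 | 0) | -b-> v1
  v1 = a.(0 | 0) | -a-> v2
  v2 = 0 | 0 | ·
Partition-refinement fixed point:
  B0 = {u0, v0}
  B1 = {u1, v1}
  B2 = {u2, v2}
u0 ∈ B0, v0 ∈ B0 → same block

P ~ Q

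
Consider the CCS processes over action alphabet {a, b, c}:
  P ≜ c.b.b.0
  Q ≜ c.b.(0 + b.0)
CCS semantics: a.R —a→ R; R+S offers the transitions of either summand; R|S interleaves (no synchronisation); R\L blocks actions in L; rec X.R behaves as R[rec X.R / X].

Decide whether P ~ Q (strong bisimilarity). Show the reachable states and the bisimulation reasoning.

P ~ Q

Reachable graph of P (4 states):
  p0 = c.b.b.0 → ··c··> p1
  p1 = b.b.0 → ··b··> p2
  p2 = b.0 → ··b··> p3
  p3 = 0 → ·
Reachable graph of Q (4 states):
  q0 = c.b.(0 + b.0) → ··c··> q1
  q1 = b.(0 + b.0) → ··b··> q2
  q2 = 0 + b.0 → ··b··> q3
  q3 = 0 → ·
Bisimilarity quotient blocks:
  B0 = {p0, q0}
  B1 = {p1, q1}
  B2 = {p2, q2}
  B3 = {p3, q3}
p0 ∈ B0, q0 ∈ B0 → same block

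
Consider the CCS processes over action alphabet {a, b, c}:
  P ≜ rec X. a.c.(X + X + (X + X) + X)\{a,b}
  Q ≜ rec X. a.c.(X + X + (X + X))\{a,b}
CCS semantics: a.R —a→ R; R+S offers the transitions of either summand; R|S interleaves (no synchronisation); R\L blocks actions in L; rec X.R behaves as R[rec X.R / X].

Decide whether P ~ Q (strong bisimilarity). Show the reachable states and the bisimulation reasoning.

Reachable graph of P (3 states):
  s0 = rec X. a.c.(X + X + (X + X) + X)\{a,b} | —a→ s1
  s1 = c.((rec X. a.c.(X + X + (X + X) + X)\{a,b}) + (rec X. a.c.(X + X + (X + X) + X)\{a,b}) + ((rec X. a.c.(X + X + (X + X) + X)\{a,b}) + (rec X. a.c.(X + X + (X + X) + X)\{a,b})) + (rec X. a.c.(X + X + (X + X) + X)\{a,b}))\{a,b} | —c→ s2
  s2 = ((rec X. a.c.(X + X + (X + X) + X)\{a,b}) + (rec X. a.c.(X + X + (X + X) + X)\{a,b}) + ((rec X. a.c.(X + X + (X + X) + X)\{a,b}) + (rec X. a.c.(X + X + (X + X) + X)\{a,b})) + (rec X. a.c.(X + X + (X + X) + X)\{a,b}))\{a,b} | deadlocked
Reachable graph of Q (3 states):
  t0 = rec X. a.c.(X + X + (X + X))\{a,b} | —a→ t1
  t1 = c.((rec X. a.c.(X + X + (X + X))\{a,b}) + (rec X. a.c.(X + X + (X + X))\{a,b}) + ((rec X. a.c.(X + X + (X + X))\{a,b}) + (rec X. a.c.(X + X + (X + X))\{a,b})))\{a,b} | —c→ t2
  t2 = ((rec X. a.c.(X + X + (X + X))\{a,b}) + (rec X. a.c.(X + X + (X + X))\{a,b}) + ((rec X. a.c.(X + X + (X + X))\{a,b}) + (rec X. a.c.(X + X + (X + X))\{a,b})))\{a,b} | deadlocked
Partition-refinement fixed point:
  B0 = {s0, t0}
  B1 = {s1, t1}
  B2 = {s2, t2}
s0 ∈ B0, t0 ∈ B0 → same block

P ~ Q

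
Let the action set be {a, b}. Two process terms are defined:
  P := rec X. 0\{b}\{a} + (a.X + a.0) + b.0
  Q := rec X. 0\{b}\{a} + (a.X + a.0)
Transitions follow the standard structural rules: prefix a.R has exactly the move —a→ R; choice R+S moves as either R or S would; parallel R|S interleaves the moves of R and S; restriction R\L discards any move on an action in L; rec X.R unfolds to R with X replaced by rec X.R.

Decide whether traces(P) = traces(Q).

P's transition system — 2 states:
  p0 = rec X. 0\{b}\{a} + (a.X + a.0) + b.0 ⊢ --a--▸ p0, --a--▸ p1, --b--▸ p1
  p1 = 0 ⊢ stopped
Q's transition system — 2 states:
  q0 = rec X. 0\{b}\{a} + (a.X + a.0) ⊢ --a--▸ q0, --a--▸ q1
  q1 = 0 ⊢ stopped
Executing b from P (initial set {p0}):
  [1] b ⇒ {p1}
  P completes σ.
Executing b from Q (initial set {q0}):
  [1] b ⇒ ∅  — Q cannot continue

NO — witness ⟨b⟩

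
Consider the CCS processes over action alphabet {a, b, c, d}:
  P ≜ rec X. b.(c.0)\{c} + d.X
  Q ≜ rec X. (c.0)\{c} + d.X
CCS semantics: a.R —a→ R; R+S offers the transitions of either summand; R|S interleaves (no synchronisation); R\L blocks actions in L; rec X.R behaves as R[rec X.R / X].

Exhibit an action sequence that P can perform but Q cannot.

b

LTS(P): 2 reachable states
  u0 = rec X. b.(c.0)\{c} + d.X ⊢ ··b··> u1, ··d··> u0
  u1 = (c.0)\{c} ⊢ (no moves)
LTS(Q): 1 reachable states
  v0 = rec X. (c.0)\{c} + d.X ⊢ ··d··> v0
Run σ = ⟨b⟩ on P: start {u0}
  [1] b ⇒ {u1}
  — P admits the full trace.
Run σ = ⟨b⟩ on Q: start {v0}
  [1] b ⇒ ∅ (Q stuck)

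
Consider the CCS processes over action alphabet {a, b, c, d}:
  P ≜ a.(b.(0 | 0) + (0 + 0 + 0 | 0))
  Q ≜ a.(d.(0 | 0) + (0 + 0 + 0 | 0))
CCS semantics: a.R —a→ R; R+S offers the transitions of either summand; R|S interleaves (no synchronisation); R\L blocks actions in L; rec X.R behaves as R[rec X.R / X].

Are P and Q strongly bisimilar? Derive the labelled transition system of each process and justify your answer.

P ≁ Q

Reachable graph of P (3 states):
  m0 = a.(b.(0 | 0) + (0 + 0 + 0 | 0)) has moves -a-> m1
  m1 = b.(0 | 0) + (0 + 0 + 0 | 0) has moves -b-> m2
  m2 = 0 | 0 has moves deadlocked
Reachable graph of Q (3 states):
  n0 = a.(d.(0 | 0) + (0 + 0 + 0 | 0)) has moves -a-> n1
  n1 = d.(0 | 0) + (0 + 0 + 0 | 0) has moves -d-> n2
  n2 = 0 | 0 has moves deadlocked
Coarsest stable partition (strong bisimilarity classes):
  B0 = {m0}
  B1 = {m1}
  B2 = {m2, n2}
  B3 = {n0}
  B4 = {n1}
m0 ∈ B0, n0 ∈ B3 → different blocks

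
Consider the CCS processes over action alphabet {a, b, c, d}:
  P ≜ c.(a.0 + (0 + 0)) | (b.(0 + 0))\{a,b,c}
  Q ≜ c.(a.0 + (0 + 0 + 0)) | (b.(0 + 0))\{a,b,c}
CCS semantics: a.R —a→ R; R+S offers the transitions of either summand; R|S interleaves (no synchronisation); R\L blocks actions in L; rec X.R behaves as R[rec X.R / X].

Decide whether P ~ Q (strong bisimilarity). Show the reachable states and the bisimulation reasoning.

YES

LTS(P): 3 reachable states
  u0 = c.(a.0 + (0 + 0)) | (b.(0 + 0))\{a,b,c} :: -c-> u1
  u1 = (a.0 + (0 + 0)) | (b.(0 + 0))\{a,b,c} :: -a-> u2
  u2 = 0 | (b.(0 + 0))\{a,b,c} :: deadlocked
LTS(Q): 3 reachable states
  v0 = c.(a.0 + (0 + 0 + 0)) | (b.(0 + 0))\{a,b,c} :: -c-> v1
  v1 = (a.0 + (0 + 0 + 0)) | (b.(0 + 0))\{a,b,c} :: -a-> v2
  v2 = 0 | (b.(0 + 0))\{a,b,c} :: deadlocked
Bisimilarity quotient blocks:
  B0 = {u0, v0}
  B1 = {u1, v1}
  B2 = {u2, v2}
u0 ∈ B0, v0 ∈ B0 → same block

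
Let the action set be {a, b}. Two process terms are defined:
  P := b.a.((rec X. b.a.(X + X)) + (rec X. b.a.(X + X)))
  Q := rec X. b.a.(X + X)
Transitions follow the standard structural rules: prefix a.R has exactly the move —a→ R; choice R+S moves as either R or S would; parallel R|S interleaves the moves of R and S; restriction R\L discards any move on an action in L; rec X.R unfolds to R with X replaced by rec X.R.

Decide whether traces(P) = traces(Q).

LTS(P): 3 reachable states
  m0 = b.a.((rec X. b.a.(X + X)) + (rec X. b.a.(X + X))) | —b→ m1
  m1 = a.((rec X. b.a.(X + X)) + (rec X. b.a.(X + X))) | —a→ m2
  m2 = (rec X. b.a.(X + X)) + (rec X. b.a.(X + X)) | —b→ m1
LTS(Q): 3 reachable states
  n0 = rec X. b.a.(X + X) | —b→ n1
  n1 = a.((rec X. b.a.(X + X)) + (rec X. b.a.(X + X))) | —a→ n2
  n2 = (rec X. b.a.(X + X)) + (rec X. b.a.(X + X)) | —b→ n1
Coarsest stable partition (strong bisimilarity classes):
  B0 = {m0, m2, n0, n2}
  B1 = {m1, n1}
m0 ∈ B0, n0 ∈ B0 → same block
Bisimilar ⇒ trace-equivalent.

trace-equivalent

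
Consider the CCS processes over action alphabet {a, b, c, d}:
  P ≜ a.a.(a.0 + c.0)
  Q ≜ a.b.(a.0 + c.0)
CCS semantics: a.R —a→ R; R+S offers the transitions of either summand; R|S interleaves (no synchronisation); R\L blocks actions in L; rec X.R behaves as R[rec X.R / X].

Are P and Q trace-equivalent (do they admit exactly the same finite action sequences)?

Reachable graph of P (4 states):
  p0 = a.a.(a.0 + c.0) has moves --a--▸ p1
  p1 = a.(a.0 + c.0) has moves --a--▸ p2
  p2 = a.0 + c.0 has moves --a--▸ p3, --c--▸ p3
  p3 = 0 has moves deadlocked
Reachable graph of Q (4 states):
  q0 = a.b.(a.0 + c.0) has moves --a--▸ q1
  q1 = b.(a.0 + c.0) has moves --b--▸ q2
  q2 = a.0 + c.0 has moves --a--▸ q3, --c--▸ q3
  q3 = 0 has moves deadlocked
Trace ⟨aa⟩ through P, begin at {p0}:
  after a @ step 1: {p1}
  after a @ step 2: {p2}
  ✓ P
Trace ⟨aa⟩ through Q, begin at {q0}:
  after a @ step 1: {q1}
  after a @ step 2: ∅ (Q stuck)

trace-distinct — witness ⟨aa⟩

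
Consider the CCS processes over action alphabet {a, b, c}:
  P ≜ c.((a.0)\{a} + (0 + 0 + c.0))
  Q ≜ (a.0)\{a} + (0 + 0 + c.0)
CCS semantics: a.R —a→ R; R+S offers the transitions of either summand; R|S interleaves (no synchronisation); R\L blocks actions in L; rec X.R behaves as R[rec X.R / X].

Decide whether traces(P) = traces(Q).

LTS(P): 3 reachable states
  m0 = c.((a.0)\{a} + (0 + 0 + c.0)) ⊢ -c-> m1
  m1 = (a.0)\{a} + (0 + 0 + c.0) ⊢ -c-> m2
  m2 = 0 ⊢ stopped
LTS(Q): 2 reachable states
  n0 = (a.0)\{a} + (0 + 0 + c.0) ⊢ -c-> n1
  n1 = 0 ⊢ stopped
Run σ = ⟨cc⟩ on P: start {m0}
  [1] c ⇒ {m1}
  [2] c ⇒ {m2}
  — P admits the full trace.
Run σ = ⟨cc⟩ on Q: start {n0}
  [1] c ⇒ {n1}
  [2] c ⇒ no successor for Q

NO — witness ⟨cc⟩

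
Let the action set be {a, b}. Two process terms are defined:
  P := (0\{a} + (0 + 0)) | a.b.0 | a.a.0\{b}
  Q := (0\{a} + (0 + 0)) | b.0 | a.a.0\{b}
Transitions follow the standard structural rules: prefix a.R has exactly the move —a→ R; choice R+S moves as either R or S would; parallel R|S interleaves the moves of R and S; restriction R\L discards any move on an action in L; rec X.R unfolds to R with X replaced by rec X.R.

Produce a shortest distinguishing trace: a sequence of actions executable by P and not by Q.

P's transition system — 9 states:
  m0 = (0\{a} + (0 + 0)) | a.b.0 | a.a.0\{b} ⊢ =a=> m1, =a=> m2
  m1 = (0\{a} + (0 + 0)) | a.b.0 | a.0\{b} ⊢ =a=> m3, =a=> m4
  m2 = (0\{a} + (0 + 0)) | b.0 | a.a.0\{b} ⊢ =a=> m4, =b=> m5
  m3 = (0\{a} + (0 + 0)) | a.b.0 | 0\{b} ⊢ =a=> m6
  m4 = (0\{a} + (0 + 0)) | b.0 | a.0\{b} ⊢ =a=> m6, =b=> m7
  m5 = (0\{a} + (0 + 0)) | 0 | a.a.0\{b} ⊢ =a=> m7
  m6 = (0\{a} + (0 + 0)) | b.0 | 0\{b} ⊢ =b=> m8
  m7 = (0\{a} + (0 + 0)) | 0 | a.0\{b} ⊢ =a=> m8
  m8 = (0\{a} + (0 + 0)) | 0 | 0\{b} ⊢ deadlocked
Q's transition system — 6 states:
  n0 = (0\{a} + (0 + 0)) | b.0 | a.a.0\{b} ⊢ =a=> n1, =b=> n2
  n1 = (0\{a} + (0 + 0)) | b.0 | a.0\{b} ⊢ =a=> n3, =b=> n4
  n2 = (0\{a} + (0 + 0)) | 0 | a.a.0\{b} ⊢ =a=> n4
  n3 = (0\{a} + (0 + 0)) | b.0 | 0\{b} ⊢ =b=> n5
  n4 = (0\{a} + (0 + 0)) | 0 | a.0\{b} ⊢ =a=> n5
  n5 = (0\{a} + (0 + 0)) | 0 | 0\{b} ⊢ deadlocked
Run σ = ⟨aaa⟩ on P: start {m0}
  step 1 (a): {m1, m2}
  step 2 (a): {m3, m4}
  step 3 (a): {m6}
  P completes σ.
Run σ = ⟨aaa⟩ on Q: start {n0}
  step 1 (a): {n1}
  step 2 (a): {n3}
  step 3 (a): ∅  — Q cannot continue

aaa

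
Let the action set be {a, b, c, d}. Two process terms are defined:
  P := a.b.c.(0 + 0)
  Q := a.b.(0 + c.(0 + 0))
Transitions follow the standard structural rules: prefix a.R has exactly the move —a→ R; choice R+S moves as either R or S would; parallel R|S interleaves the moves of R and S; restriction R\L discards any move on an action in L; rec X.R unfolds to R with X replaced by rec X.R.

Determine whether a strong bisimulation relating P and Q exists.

bisimilar

LTS(P): 4 reachable states
  m0 = a.b.c.(0 + 0) has moves ··a··> m1
  m1 = b.c.(0 + 0) has moves ··b··> m2
  m2 = c.(0 + 0) has moves ··c··> m3
  m3 = 0 + 0 has moves ·
LTS(Q): 4 reachable states
  n0 = a.b.(0 + c.(0 + 0)) has moves ··a··> n1
  n1 = b.(0 + c.(0 + 0)) has moves ··b··> n2
  n2 = 0 + c.(0 + 0) has moves ··c··> n3
  n3 = 0 + 0 has moves ·
Coarsest stable partition (strong bisimilarity classes):
  B0 = {m0, n0}
  B1 = {m1, n1}
  B2 = {m2, n2}
  B3 = {m3, n3}
m0 ∈ B0, n0 ∈ B0 → same block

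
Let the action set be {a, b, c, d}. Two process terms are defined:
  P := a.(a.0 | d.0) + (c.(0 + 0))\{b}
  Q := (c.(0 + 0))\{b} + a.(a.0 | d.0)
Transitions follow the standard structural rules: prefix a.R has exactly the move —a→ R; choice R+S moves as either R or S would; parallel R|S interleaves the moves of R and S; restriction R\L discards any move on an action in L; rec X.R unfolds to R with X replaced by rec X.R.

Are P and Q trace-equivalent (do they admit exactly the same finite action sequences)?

trace-equivalent

Reachable graph of P (6 states):
  s0 = a.(a.0 | d.0) + (c.(0 + 0))\{b} → =a=> s1, =c=> s2
  s1 = a.0 | d.0 → =a=> s3, =d=> s4
  s2 = (0 + 0)\{b} → ·
  s3 = 0 | d.0 → =d=> s5
  s4 = a.0 | 0 → =a=> s5
  s5 = 0 | 0 → ·
Reachable graph of Q (6 states):
  t0 = (c.(0 + 0))\{b} + a.(a.0 | d.0) → =a=> t1, =c=> t2
  t1 = a.0 | d.0 → =a=> t3, =d=> t4
  t2 = (0 + 0)\{b} → ·
  t3 = 0 | d.0 → =d=> t5
  t4 = a.0 | 0 → =a=> t5
  t5 = 0 | 0 → ·
Partition-refinement fixed point:
  B0 = {s0, t0}
  B1 = {s1, t1}
  B2 = {s3, t3}
  B3 = {s2, s5, t2, t5}
  B4 = {s4, t4}
s0 ∈ B0, t0 ∈ B0 → same block
Bisimilar ⇒ trace-equivalent.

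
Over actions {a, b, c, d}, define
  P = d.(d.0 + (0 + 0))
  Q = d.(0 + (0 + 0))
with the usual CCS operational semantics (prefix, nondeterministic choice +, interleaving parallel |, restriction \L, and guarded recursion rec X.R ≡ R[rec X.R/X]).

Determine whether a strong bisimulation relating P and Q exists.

P's transition system — 3 states:
  s0 = d.(d.0 + (0 + 0)) has moves -d-> s1
  s1 = d.0 + (0 + 0) has moves -d-> s2
  s2 = 0 has moves ·
Q's transition system — 2 states:
  t0 = d.(0 + (0 + 0)) has moves -d-> t1
  t1 = 0 + (0 + 0) has moves ·
Partition-refinement fixed point:
  B0 = {s0}
  B1 = {s1, t0}
  B2 = {s2, t1}
s0 ∈ B0, t0 ∈ B1 → different blocks

NO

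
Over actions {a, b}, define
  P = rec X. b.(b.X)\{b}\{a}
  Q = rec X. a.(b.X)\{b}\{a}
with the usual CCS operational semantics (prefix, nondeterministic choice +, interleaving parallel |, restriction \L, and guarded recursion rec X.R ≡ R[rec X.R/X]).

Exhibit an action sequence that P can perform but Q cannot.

LTS(P): 2 reachable states
  s0 = rec X. b.(b.X)\{b}\{a} :: -b-> s1
  s1 = (b.(rec X. b.(b.X)\{b}\{a}))\{b}\{a} :: ·
LTS(Q): 2 reachable states
  t0 = rec X. a.(b.X)\{b}\{a} :: -a-> t1
  t1 = (b.(rec X. a.(b.X)\{b}\{a}))\{b}\{a} :: ·
Executing b from P (initial set {s0}):
  after b @ step 1: {s1}
  P completes σ.
Executing b from Q (initial set {t0}):
  after b @ step 1: no successor for Q

b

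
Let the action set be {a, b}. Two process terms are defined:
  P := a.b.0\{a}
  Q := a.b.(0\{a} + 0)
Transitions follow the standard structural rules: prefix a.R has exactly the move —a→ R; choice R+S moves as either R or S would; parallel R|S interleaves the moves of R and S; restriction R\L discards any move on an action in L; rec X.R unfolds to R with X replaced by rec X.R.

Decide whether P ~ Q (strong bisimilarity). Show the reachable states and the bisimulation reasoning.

LTS(P): 3 reachable states
  u0 = a.b.0\{a} ⊢ —a→ u1
  u1 = b.0\{a} ⊢ —b→ u2
  u2 = 0\{a} ⊢ (no moves)
LTS(Q): 3 reachable states
  v0 = a.b.(0\{a} + 0) ⊢ —a→ v1
  v1 = b.(0\{a} + 0) ⊢ —b→ v2
  v2 = 0\{a} + 0 ⊢ (no moves)
Partition-refinement fixed point:
  B0 = {u0, v0}
  B1 = {u1, v1}
  B2 = {u2, v2}
u0 ∈ B0, v0 ∈ B0 → same block

bisimilar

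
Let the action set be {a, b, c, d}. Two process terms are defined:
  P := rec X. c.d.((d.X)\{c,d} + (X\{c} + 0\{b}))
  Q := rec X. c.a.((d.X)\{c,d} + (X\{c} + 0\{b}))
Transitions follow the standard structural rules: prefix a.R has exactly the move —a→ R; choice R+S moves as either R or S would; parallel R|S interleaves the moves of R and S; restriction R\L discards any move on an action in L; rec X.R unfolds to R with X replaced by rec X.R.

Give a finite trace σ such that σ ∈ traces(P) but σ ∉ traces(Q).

cd

P's transition system — 3 states:
  m0 = rec X. c.d.((d.X)\{c,d} + (X\{c} + 0\{b})) ⊢ —c→ m1
  m1 = d.((d.(rec X. c.d.((d.X)\{c,d} + (X\{c} + 0\{b}))))\{c,d} + ((rec X. c.d.((d.X)\{c,d} + (X\{c} + 0\{b})))\{c} + 0\{b})) ⊢ —d→ m2
  m2 = (d.(rec X. c.d.((d.X)\{c,d} + (X\{c} + 0\{b}))))\{c,d} + ((rec X. c.d.((d.X)\{c,d} + (X\{c} + 0\{b})))\{c} + 0\{b}) ⊢ (no moves)
Q's transition system — 3 states:
  n0 = rec X. c.a.((d.X)\{c,d} + (X\{c} + 0\{b})) ⊢ —c→ n1
  n1 = a.((d.(rec X. c.a.((d.X)\{c,d} + (X\{c} + 0\{b}))))\{c,d} + ((rec X. c.a.((d.X)\{c,d} + (X\{c} + 0\{b})))\{c} + 0\{b})) ⊢ —a→ n2
  n2 = (d.(rec X. c.a.((d.X)\{c,d} + (X\{c} + 0\{b}))))\{c,d} + ((rec X. c.a.((d.X)\{c,d} + (X\{c} + 0\{b})))\{c} + 0\{b}) ⊢ (no moves)
Trace ⟨cd⟩ through P, begin at {m0}:
  [1] c ⇒ {m1}
  [2] d ⇒ {m2}
  — P admits the full trace.
Trace ⟨cd⟩ through Q, begin at {n0}:
  [1] c ⇒ {n1}
  [2] d ⇒ no successor for Q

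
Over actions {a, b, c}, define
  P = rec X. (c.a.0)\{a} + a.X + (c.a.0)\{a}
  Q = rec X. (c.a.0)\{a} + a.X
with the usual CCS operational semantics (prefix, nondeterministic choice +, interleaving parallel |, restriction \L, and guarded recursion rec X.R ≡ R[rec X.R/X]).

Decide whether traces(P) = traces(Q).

Reachable graph of P (2 states):
  p0 = rec X. (c.a.0)\{a} + a.X + (c.a.0)\{a} → --a--▸ p0, --c--▸ p1
  p1 = (a.0)\{a} → deadlocked
Reachable graph of Q (2 states):
  q0 = rec X. (c.a.0)\{a} + a.X → --a--▸ q0, --c--▸ q1
  q1 = (a.0)\{a} → deadlocked
Bisimilarity quotient blocks:
  B0 = {p0, q0}
  B1 = {p1, q1}
p0 ∈ B0, q0 ∈ B0 → same block
Bisimilar ⇒ trace-equivalent.

YES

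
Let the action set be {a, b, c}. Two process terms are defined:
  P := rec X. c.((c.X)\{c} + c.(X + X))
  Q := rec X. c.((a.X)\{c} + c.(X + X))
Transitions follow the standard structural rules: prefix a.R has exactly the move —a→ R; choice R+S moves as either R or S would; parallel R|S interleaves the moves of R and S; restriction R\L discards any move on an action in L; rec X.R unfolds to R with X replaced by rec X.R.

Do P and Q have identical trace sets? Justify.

NO — witness ⟨ca⟩

P's transition system — 3 states:
  s0 = rec X. c.((c.X)\{c} + c.(X + X)) ⊢ —c→ s1
  s1 = (c.(rec X. c.((c.X)\{c} + c.(X + X))))\{c} + c.((rec X. c.((c.X)\{c} + c.(X + X))) + (rec X. c.((c.X)\{c} + c.(X + X)))) ⊢ —c→ s2
  s2 = (rec X. c.((c.X)\{c} + c.(X + X))) + (rec X. c.((c.X)\{c} + c.(X + X))) ⊢ —c→ s1
Q's transition system — 4 states:
  t0 = rec X. c.((a.X)\{c} + c.(X + X)) ⊢ —c→ t1
  t1 = (a.(rec X. c.((a.X)\{c} + c.(X + X))))\{c} + c.((rec X. c.((a.X)\{c} + c.(X + X))) + (rec X. c.((a.X)\{c} + c.(X + X)))) ⊢ —a→ t2, —c→ t3
  t2 = (rec X. c.((a.X)\{c} + c.(X + X)))\{c} ⊢ deadlocked
  t3 = (rec X. c.((a.X)\{c} + c.(X + X))) + (rec X. c.((a.X)\{c} + c.(X + X))) ⊢ —c→ t1
Trace ⟨ca⟩ through Q, begin at {t0}:
  [1] c ⇒ {t1}
  [2] a ⇒ {t2}
  Q completes σ.
Trace ⟨ca⟩ through P, begin at {s0}:
  [1] c ⇒ {s1}
  [2] a ⇒ ∅  — P cannot continue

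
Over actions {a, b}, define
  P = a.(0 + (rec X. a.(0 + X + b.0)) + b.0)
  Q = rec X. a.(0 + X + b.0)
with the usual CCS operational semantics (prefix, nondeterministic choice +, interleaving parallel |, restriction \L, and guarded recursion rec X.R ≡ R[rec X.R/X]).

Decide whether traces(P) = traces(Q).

YES

P's transition system — 3 states:
  s0 = a.(0 + (rec X. a.(0 + X + b.0)) + b.0) | --a--▸ s1
  s1 = 0 + (rec X. a.(0 + X + b.0)) + b.0 | --a--▸ s1, --b--▸ s2
  s2 = 0 | deadlocked
Q's transition system — 3 states:
  t0 = rec X. a.(0 + X + b.0) | --a--▸ t1
  t1 = 0 + (rec X. a.(0 + X + b.0)) + b.0 | --a--▸ t1, --b--▸ t2
  t2 = 0 | deadlocked
Coarsest stable partition (strong bisimilarity classes):
  B0 = {s0, t0}
  B1 = {s1, t1}
  B2 = {s2, t2}
s0 ∈ B0, t0 ∈ B0 → same block
Bisimilar ⇒ trace-equivalent.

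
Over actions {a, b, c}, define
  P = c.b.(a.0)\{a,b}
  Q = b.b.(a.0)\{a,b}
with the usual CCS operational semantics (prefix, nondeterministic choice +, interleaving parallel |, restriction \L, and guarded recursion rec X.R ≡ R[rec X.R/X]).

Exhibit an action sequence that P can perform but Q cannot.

c

Reachable graph of P (3 states):
  s0 = c.b.(a.0)\{a,b} :: =c=> s1
  s1 = b.(a.0)\{a,b} :: =b=> s2
  s2 = (a.0)\{a,b} :: (no moves)
Reachable graph of Q (3 states):
  t0 = b.b.(a.0)\{a,b} :: =b=> t1
  t1 = b.(a.0)\{a,b} :: =b=> t2
  t2 = (a.0)\{a,b} :: (no moves)
Trace ⟨c⟩ through P, begin at {s0}:
  step 1 (c): {s1}
  ✓ P
Trace ⟨c⟩ through Q, begin at {t0}:
  step 1 (c): ∅  — Q cannot continue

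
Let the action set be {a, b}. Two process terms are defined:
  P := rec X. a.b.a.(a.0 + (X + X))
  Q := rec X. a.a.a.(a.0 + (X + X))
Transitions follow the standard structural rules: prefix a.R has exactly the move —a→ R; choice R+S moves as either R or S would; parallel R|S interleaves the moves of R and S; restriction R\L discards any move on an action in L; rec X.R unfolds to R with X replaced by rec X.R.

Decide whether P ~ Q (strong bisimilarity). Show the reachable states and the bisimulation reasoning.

not bisimilar

LTS(P): 5 reachable states
  p0 = rec X. a.b.a.(a.0 + (X + X)) → =a=> p1
  p1 = b.a.(a.0 + ((rec X. a.b.a.(a.0 + (X + X))) + (rec X. a.b.a.(a.0 + (X + X))))) → =b=> p2
  p2 = a.(a.0 + ((rec X. a.b.a.(a.0 + (X + X))) + (rec X. a.b.a.(a.0 + (X + X))))) → =a=> p3
  p3 = a.0 + ((rec X. a.b.a.(a.0 + (X + X))) + (rec X. a.b.a.(a.0 + (X + X)))) → =a=> p1, =a=> p4
  p4 = 0 → (no moves)
LTS(Q): 5 reachable states
  q0 = rec X. a.a.a.(a.0 + (X + X)) → =a=> q1
  q1 = a.a.(a.0 + ((rec X. a.a.a.(a.0 + (X + X))) + (rec X. a.a.a.(a.0 + (X + X))))) → =a=> q2
  q2 = a.(a.0 + ((rec X. a.a.a.(a.0 + (X + X))) + (rec X. a.a.a.(a.0 + (X + X))))) → =a=> q3
  q3 = a.0 + ((rec X. a.a.a.(a.0 + (X + X))) + (rec X. a.a.a.(a.0 + (X + X)))) → =a=> q1, =a=> q4
  q4 = 0 → (no moves)
Bisimilarity quotient blocks:
  B0 = {p0}
  B1 = {p1}
  B2 = {p2}
  B3 = {p3}
  B4 = {p4, q4}
  B5 = {q0}
  B6 = {q1}
  B7 = {q2}
  B8 = {q3}
p0 ∈ B0, q0 ∈ B5 → different blocks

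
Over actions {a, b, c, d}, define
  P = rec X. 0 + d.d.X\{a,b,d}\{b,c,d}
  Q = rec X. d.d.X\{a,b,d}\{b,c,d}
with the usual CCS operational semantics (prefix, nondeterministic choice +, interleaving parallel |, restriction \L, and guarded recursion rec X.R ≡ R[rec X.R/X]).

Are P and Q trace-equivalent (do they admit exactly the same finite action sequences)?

LTS(P): 3 reachable states
  s0 = rec X. 0 + d.d.X\{a,b,d}\{b,c,d} has moves —d→ s1
  s1 = d.(rec X. 0 + d.d.X\{a,b,d}\{b,c,d})\{a,b,d}\{b,c,d} has moves —d→ s2
  s2 = (rec X. 0 + d.d.X\{a,b,d}\{b,c,d})\{a,b,d}\{b,c,d} has moves stopped
LTS(Q): 3 reachable states
  t0 = rec X. d.d.X\{a,b,d}\{b,c,d} has moves —d→ t1
  t1 = d.(rec X. d.d.X\{a,b,d}\{b,c,d})\{a,b,d}\{b,c,d} has moves —d→ t2
  t2 = (rec X. d.d.X\{a,b,d}\{b,c,d})\{a,b,d}\{b,c,d} has moves stopped
Partition-refinement fixed point:
  B0 = {s0, t0}
  B1 = {s1, t1}
  B2 = {s2, t2}
s0 ∈ B0, t0 ∈ B0 → same block
Bisimilar ⇒ trace-equivalent.

YES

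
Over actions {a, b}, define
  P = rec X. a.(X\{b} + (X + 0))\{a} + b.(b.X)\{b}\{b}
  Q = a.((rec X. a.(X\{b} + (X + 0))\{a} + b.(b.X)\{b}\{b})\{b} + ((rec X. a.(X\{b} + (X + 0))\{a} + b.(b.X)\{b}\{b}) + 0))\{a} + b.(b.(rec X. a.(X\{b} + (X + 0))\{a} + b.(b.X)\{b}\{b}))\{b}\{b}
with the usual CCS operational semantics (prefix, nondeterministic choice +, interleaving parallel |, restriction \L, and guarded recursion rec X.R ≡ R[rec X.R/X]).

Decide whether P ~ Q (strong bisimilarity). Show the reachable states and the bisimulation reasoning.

P's transition system — 4 states:
  m0 = rec X. a.(X\{b} + (X + 0))\{a} + b.(b.X)\{b}\{b} :: =a=> m1, =b=> m2
  m1 = ((rec X. a.(X\{b} + (X + 0))\{a} + b.(b.X)\{b}\{b})\{b} + ((rec X. a.(X\{b} + (X + 0))\{a} + b.(b.X)\{b}\{b}) + 0))\{a} :: =b=> m3
  m2 = (b.(rec X. a.(X\{b} + (X + 0))\{a} + b.(b.X)\{b}\{b}))\{b}\{b} :: (no moves)
  m3 = (b.(rec X. a.(X\{b} + (X + 0))\{a} + b.(b.X)\{b}\{b}))\{b}\{b}\{a} :: (no moves)
Q's transition system — 4 states:
  n0 = a.((rec X. a.(X\{b} + (X + 0))\{a} + b.(b.X)\{b}\{b})\{b} + ((rec X. a.(X\{b} + (X + 0))\{a} + b.(b.X)\{b}\{b}) + 0))\{a} + b.(b.(rec X. a.(X\{b} + (X + 0))\{a} + b.(b.X)\{b}\{b}))\{b}\{b} :: =a=> n1, =b=> n2
  n1 = ((rec X. a.(X\{b} + (X + 0))\{a} + b.(b.X)\{b}\{b})\{b} + ((rec X. a.(X\{b} + (X + 0))\{a} + b.(b.X)\{b}\{b}) + 0))\{a} :: =b=> n3
  n2 = (b.(rec X. a.(X\{b} + (X + 0))\{a} + b.(b.X)\{b}\{b}))\{b}\{b} :: (no moves)
  n3 = (b.(rec X. a.(X\{b} + (X + 0))\{a} + b.(b.X)\{b}\{b}))\{b}\{b}\{a} :: (no moves)
Bisimilarity quotient blocks:
  B0 = {m0, n0}
  B1 = {m2, m3, n2, n3}
  B2 = {m1, n1}
m0 ∈ B0, n0 ∈ B0 → same block

P ~ Q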